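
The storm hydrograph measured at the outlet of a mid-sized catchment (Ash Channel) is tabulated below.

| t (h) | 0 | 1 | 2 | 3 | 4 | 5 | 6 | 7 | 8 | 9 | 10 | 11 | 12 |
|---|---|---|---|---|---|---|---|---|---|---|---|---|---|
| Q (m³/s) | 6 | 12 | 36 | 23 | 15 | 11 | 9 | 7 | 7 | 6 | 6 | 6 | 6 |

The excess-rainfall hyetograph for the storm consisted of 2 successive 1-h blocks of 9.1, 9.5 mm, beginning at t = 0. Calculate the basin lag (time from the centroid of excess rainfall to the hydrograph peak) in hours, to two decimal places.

t_L ≈ 0.99 h

Centroid of excess rainfall: t_c = Σ P_i·t̄_i / ΣP_i = 1.0108 h (block centres at 0.5, 1.5 h).
Hydrograph peak occurs at t = 2 h, so basin lag t_L = 2 − 1.0108 = 0.99 h.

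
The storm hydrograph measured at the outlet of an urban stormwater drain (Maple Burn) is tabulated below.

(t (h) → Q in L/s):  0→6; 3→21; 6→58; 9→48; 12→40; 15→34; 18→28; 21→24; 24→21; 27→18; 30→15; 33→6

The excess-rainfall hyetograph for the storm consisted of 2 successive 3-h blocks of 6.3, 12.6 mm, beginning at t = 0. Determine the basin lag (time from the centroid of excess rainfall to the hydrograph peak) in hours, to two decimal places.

t_L ≈ 2.50 h

Centroid of excess rainfall: t_c = Σ P_i·t̄_i / ΣP_i = 3.5000 h (block centres at 1.5, 4.5 h).
Hydrograph peak occurs at t = 6 h, so basin lag t_L = 6 − 3.5000 = 2.50 h.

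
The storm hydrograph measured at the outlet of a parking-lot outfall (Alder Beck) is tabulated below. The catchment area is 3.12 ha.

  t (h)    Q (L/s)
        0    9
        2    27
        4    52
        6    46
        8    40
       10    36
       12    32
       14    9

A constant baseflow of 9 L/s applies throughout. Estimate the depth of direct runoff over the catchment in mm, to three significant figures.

d ≈ 41.3 mm

Direct runoff: 0.0, 18.0, 43.0, 37.0, 31.0, 27.0, 23.0, 0.0 L/s; ΣQ_DR = 179.0 L/s.
V = ΣQ_DR · Δt = 179.0 × 7200 s = 1.289 × 10^6 L.
Over A = 3.12 ha, depth = V / A = 41.3 mm.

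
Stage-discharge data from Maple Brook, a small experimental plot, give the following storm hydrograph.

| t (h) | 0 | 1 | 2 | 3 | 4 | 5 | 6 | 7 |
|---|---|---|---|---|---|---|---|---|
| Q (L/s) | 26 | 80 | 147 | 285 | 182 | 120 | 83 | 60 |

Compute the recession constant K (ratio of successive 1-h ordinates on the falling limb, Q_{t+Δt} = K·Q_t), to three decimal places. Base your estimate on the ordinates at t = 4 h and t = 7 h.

K ≈ 0.691

Using the recession-limb readings at t = 4 h and t = 7 h: Q falls from 182 to 60 L/s over 3 intervals.
K = (Q₂/Q₁)^(1/3) = (60/182)^(1/3) = 0.691.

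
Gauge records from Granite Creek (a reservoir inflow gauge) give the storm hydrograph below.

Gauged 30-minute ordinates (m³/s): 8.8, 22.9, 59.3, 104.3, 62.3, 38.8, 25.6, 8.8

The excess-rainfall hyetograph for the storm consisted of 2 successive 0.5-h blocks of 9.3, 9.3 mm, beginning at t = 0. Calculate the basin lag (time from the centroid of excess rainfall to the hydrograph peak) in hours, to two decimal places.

t_L ≈ 1.00 h

Centroid of excess rainfall: t_c = Σ P_i·t̄_i / ΣP_i = 0.5000 h (block centres at 0.25, 0.75 h).
Hydrograph peak occurs at t = 1.5 h, so basin lag t_L = 1.5 − 0.5000 = 1.00 h.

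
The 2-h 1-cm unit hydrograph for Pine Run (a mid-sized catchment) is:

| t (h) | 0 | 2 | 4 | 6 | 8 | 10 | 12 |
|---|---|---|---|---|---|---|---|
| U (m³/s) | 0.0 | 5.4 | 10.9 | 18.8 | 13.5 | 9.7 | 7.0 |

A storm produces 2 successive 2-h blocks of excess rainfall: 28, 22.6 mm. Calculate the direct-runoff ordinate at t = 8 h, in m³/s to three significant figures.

Q ≈ 80.3 m³/s

By discrete convolution, Q_j = Σ (P_i / 10 mm) · U_{j−i}.
At t = 8 h (j=4): Q = (28/10)·13.5 + (22.6/10)·18.8 = 80.3 m³/s.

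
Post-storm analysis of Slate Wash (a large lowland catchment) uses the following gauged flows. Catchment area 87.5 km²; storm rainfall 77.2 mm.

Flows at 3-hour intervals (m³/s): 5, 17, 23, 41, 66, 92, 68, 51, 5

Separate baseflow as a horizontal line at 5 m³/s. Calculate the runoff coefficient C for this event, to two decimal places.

ΣQ_DR = 323.0 m³/s; V = ΣQ_DR·Δt = 3.488 × 10^6 m³.
Runoff depth d = V / A = 39.87 mm.
C = d / P = 39.87 / 77.2 = 0.52.

C ≈ 0.52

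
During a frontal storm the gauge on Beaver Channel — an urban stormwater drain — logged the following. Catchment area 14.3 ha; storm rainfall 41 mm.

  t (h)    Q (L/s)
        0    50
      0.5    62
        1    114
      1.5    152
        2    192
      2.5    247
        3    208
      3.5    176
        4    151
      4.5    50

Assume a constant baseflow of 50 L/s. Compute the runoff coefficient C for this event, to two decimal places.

ΣQ_DR = 902.0 L/s; V = ΣQ_DR·Δt = 1.624 × 10^6 L.
Runoff depth d = V / A = 11.35 mm.
C = d / P = 11.35 / 41 = 0.28.

C ≈ 0.28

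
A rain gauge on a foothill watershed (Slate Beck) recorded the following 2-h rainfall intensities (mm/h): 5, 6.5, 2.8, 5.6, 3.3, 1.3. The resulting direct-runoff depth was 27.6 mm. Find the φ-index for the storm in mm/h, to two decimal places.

Only the 5 blocks with intensity above φ contribute runoff: 5, 6.5, 2.8, 5.6, 3.3 mm/h.
Σ(I−φ)·Δt = d  ⇒  (5+6.5+2.8+5.6+3.3 − 5φ)·2 = 27.6
φ = (23.20 − 27.6/2) / 5 = 1.88 mm/h.

φ ≈ 1.88 mm/h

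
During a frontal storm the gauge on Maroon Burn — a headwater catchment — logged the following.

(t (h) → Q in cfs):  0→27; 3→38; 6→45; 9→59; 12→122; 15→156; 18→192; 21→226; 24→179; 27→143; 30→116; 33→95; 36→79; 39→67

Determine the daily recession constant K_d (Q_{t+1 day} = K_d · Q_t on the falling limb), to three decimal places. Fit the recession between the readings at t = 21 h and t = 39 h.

K_d ≈ 0.198

Between t = 21 h and t = 39 h the flow falls from 226 to 67 cfs over 6×3 h = 18 h.
Per-interval ratio K = (67/226)^(1/6) = 0.8166; K_d = K^(24/3) = 0.198.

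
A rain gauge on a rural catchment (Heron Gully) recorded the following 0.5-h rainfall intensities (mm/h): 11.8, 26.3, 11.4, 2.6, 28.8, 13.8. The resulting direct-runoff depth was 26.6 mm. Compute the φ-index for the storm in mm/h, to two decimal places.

φ ≈ 7.78 mm/h

Only the 5 blocks with intensity above φ contribute runoff: 11.8, 26.3, 11.4, 28.8, 13.8 mm/h.
Σ(I−φ)·Δt = d  ⇒  (11.8+26.3+11.4+28.8+13.8 − 5φ)·0.5 = 26.6
φ = (92.10 − 26.6/0.5) / 5 = 7.78 mm/h.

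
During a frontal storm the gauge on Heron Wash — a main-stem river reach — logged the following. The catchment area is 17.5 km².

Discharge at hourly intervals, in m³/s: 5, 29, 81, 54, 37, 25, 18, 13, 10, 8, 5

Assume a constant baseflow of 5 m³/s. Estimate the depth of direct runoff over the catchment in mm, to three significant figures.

d ≈ 47.3 mm

Direct runoff: 0.0, 24.0, 76.0, 49.0, 32.0, 20.0, 13.0, 8.0, 5.0, 3.0, 0.0 m³/s; ΣQ_DR = 230.0 m³/s.
V = ΣQ_DR · Δt = 230.0 × 3600 s = 8.280 × 10^5 m³.
Over A = 17.5 km², depth = V / A = 47.3 mm.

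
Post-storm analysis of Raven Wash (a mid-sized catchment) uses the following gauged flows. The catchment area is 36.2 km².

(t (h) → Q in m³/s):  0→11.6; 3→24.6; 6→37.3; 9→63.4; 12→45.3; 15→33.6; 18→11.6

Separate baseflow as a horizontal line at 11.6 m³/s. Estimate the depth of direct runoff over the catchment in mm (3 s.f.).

d ≈ 43.6 mm

Direct runoff: 0.0, 13.0, 25.7, 51.8, 33.7, 22.0, 0.0 m³/s; ΣQ_DR = 146.2 m³/s.
V = ΣQ_DR · Δt = 146.2 × 10800 s = 1.579 × 10^6 m³.
Over A = 36.2 km², depth = V / A = 43.6 mm.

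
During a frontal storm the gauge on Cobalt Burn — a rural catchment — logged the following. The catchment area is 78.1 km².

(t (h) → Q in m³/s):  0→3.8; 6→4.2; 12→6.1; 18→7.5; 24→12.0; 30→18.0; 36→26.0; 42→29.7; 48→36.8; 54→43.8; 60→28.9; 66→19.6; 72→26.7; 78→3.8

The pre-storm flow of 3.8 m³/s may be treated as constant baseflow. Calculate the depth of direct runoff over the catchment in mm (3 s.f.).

Direct runoff: 0.0, 0.4, 2.3, 3.7, 8.2, 14.2, 22.2, 25.9, 33.0, 40.0, 25.1, 15.8, 22.9, 0.0 m³/s; ΣQ_DR = 213.7 m³/s.
V = ΣQ_DR · Δt = 213.7 × 21600 s = 4.616 × 10^6 m³.
Over A = 78.1 km², depth = V / A = 59.1 mm.

d ≈ 59.1 mm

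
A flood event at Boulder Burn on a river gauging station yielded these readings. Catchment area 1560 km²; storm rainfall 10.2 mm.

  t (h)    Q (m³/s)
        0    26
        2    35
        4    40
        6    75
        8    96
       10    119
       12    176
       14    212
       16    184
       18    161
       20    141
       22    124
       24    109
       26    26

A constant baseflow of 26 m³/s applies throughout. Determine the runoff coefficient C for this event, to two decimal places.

C ≈ 0.52

ΣQ_DR = 1160 m³/s; V = ΣQ_DR·Δt = 8.352 × 10^6 m³.
Runoff depth d = V / A = 5.354 mm.
C = d / P = 5.354 / 10.2 = 0.52.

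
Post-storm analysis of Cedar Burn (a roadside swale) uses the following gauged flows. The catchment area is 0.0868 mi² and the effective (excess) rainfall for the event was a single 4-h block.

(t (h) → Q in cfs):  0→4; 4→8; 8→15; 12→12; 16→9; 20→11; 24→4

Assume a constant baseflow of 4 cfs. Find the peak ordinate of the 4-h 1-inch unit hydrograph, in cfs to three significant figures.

U_p ≈ 4.40 cfs

Direct runoff: 0.0, 4.0, 11.0, 8.0, 5.0, 7.0, 0.0 cfs; ΣQ_DR = 35.00 cfs, peak = 11.0 cfs.
Runoff depth d = ΣQ_DR·Δt / A = 35.00 × 14400 / (0.0868 mi²) = 2.499 in.
The 1-inch UH is the DRH scaled by (1 in)/d, so U_p = 11.0 × 1/2.499 = 4.40 cfs.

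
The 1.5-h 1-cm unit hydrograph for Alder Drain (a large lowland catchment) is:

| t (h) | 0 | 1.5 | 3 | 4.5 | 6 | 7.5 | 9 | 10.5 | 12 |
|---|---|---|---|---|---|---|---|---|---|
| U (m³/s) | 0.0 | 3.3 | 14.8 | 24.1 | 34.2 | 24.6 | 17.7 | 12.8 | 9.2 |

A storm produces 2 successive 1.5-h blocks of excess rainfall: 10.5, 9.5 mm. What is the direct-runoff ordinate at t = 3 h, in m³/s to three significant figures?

By discrete convolution, Q_j = Σ (P_i / 10 mm) · U_{j−i}.
At t = 3 h (j=2): Q = (10.5/10)·14.8 + (9.5/10)·3.3 = 18.7 m³/s.

Q ≈ 18.7 m³/s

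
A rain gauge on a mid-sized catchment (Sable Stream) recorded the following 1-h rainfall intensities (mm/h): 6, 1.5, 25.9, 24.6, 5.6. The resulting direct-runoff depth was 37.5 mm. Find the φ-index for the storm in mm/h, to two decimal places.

Only the 2 blocks with intensity above φ contribute runoff: 25.9, 24.6 mm/h.
Σ(I−φ)·Δt = d  ⇒  (25.9+24.6 − 2φ)·1 = 37.5
φ = (50.50 − 37.5/1) / 2 = 6.50 mm/h.

φ ≈ 6.50 mm/h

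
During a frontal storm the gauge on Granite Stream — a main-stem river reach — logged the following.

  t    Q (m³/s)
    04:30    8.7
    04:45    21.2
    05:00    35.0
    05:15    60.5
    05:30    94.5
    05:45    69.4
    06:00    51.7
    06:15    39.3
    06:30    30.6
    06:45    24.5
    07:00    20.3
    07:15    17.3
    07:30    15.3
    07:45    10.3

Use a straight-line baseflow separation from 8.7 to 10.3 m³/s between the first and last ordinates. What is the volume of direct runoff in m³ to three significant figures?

V ≈ 3.29 × 10^5 m³

Direct-runoff ordinates (Q − Q_b): 0.00, 12.38, 26.05, 51.43, 85.31, 60.08, 42.26, 29.74, 20.92, 14.69, 10.37, 7.25, 5.12, 0.00 m³/s.
ΣQ_DR = 365.6 m³/s.
With Δt = 0.25 h = 900 s, V = ΣQ_DR · Δt = 365.6 × 900 = 3.29 × 10^5 m³.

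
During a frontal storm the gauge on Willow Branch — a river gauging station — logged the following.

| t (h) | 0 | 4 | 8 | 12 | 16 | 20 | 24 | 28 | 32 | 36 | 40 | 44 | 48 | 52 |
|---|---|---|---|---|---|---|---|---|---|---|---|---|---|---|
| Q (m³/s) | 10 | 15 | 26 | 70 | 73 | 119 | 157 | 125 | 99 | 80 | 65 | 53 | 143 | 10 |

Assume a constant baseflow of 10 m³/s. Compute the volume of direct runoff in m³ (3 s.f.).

V ≈ 1.30 × 10^7 m³

Direct-runoff ordinates (Q − Q_b): 0.0, 5.0, 16.0, 60.0, 63.0, 109.0, 147.0, 115.0, 89.0, 70.0, 55.0, 43.0, 133.0, 0.0 m³/s.
ΣQ_DR = 905.0 m³/s.
With Δt = 4 h = 14400 s, V = ΣQ_DR · Δt = 905.0 × 14400 = 1.30 × 10^7 m³.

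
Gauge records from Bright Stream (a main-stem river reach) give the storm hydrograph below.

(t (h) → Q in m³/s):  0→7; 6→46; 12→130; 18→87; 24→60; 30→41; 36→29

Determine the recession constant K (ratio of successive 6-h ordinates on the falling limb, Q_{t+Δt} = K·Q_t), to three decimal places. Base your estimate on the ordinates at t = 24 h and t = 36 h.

Using the recession-limb readings at t = 24 h and t = 36 h: Q falls from 60 to 29 m³/s over 2 intervals.
K = (Q₂/Q₁)^(1/2) = (29/60)^(1/2) = 0.695.

K ≈ 0.695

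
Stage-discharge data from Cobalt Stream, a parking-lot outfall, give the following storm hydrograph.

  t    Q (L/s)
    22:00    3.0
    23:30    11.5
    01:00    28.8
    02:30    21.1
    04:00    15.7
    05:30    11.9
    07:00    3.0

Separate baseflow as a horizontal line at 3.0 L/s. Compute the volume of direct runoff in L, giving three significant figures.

Direct-runoff ordinates (Q − Q_b): 0.0, 8.5, 25.8, 18.1, 12.7, 8.9, 0.0 L/s.
ΣQ_DR = 74.00 L/s.
With Δt = 1.5 h = 5400 s, V = ΣQ_DR · Δt = 74.00 × 5400 = 4.00 × 10^5 L.

V ≈ 4.00 × 10^5 L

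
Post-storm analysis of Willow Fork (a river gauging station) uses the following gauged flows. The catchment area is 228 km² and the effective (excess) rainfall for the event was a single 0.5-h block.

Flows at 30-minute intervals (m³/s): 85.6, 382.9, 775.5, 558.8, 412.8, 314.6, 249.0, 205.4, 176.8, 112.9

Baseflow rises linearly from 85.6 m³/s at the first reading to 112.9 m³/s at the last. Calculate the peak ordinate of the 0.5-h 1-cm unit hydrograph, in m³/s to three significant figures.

Direct runoff: 0.00, 294.27, 683.83, 464.10, 315.07, 213.83, 145.20, 98.57, 66.93, 0.00 m³/s; ΣQ_DR = 2282 m³/s, peak = 683.83 m³/s.
Runoff depth d = ΣQ_DR·Δt / A = 2282 × 1800 / (228 km²) = 18.01 mm.
The 1-cm UH is the DRH scaled by (10 mm)/d, so U_p = 683.83 × 10/18.01 = 380 m³/s.

U_p ≈ 380 m³/s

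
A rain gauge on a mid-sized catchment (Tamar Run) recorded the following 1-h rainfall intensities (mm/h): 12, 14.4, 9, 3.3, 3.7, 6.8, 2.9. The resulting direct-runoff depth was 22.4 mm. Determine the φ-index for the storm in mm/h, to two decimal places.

Only the 4 blocks with intensity above φ contribute runoff: 12, 14.4, 9, 6.8 mm/h.
Σ(I−φ)·Δt = d  ⇒  (12+14.4+9+6.8 − 4φ)·1 = 22.4
φ = (42.20 − 22.4/1) / 4 = 4.95 mm/h.

φ ≈ 4.95 mm/h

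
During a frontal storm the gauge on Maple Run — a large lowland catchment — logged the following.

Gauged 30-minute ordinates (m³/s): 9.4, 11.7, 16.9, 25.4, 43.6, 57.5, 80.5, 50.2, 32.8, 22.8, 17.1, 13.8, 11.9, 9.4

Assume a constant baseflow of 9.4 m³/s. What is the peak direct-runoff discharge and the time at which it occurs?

Q_p = 71.1 m³/s at t = 3 h

Subtracting baseflow gives direct-runoff ordinates: 0.0, 2.3, 7.5, 16.0, 34.2, 48.1, 71.1, 40.8, 23.4, 13.4, 7.7, 4.4, 2.5, 0.0 m³/s.
The maximum is 71.1 m³/s, occurring at the reading for t = 3 h.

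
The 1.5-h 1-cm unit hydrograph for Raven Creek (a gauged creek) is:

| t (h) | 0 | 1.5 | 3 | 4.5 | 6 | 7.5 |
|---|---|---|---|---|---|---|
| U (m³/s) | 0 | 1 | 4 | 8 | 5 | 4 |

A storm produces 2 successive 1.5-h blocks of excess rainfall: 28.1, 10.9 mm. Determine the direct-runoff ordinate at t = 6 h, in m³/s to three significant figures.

Q ≈ 22.8 m³/s

By discrete convolution, Q_j = Σ (P_i / 10 mm) · U_{j−i}.
At t = 6 h (j=4): Q = (28.1/10)·5 + (10.9/10)·8 = 22.8 m³/s.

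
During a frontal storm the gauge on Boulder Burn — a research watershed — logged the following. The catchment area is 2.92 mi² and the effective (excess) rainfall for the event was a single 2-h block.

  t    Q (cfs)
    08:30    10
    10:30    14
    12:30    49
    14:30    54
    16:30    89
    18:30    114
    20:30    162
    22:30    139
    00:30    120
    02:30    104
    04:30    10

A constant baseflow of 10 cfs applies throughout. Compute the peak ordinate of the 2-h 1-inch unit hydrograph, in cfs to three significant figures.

U_p ≈ 190 cfs

Direct runoff: 0.0, 4.0, 39.0, 44.0, 79.0, 104.0, 152.0, 129.0, 110.0, 94.0, 0.0 cfs; ΣQ_DR = 755.0 cfs, peak = 152.0 cfs.
Runoff depth d = ΣQ_DR·Δt / A = 755.0 × 7200 / (2.92 mi²) = 0.8013 in.
The 1-inch UH is the DRH scaled by (1 in)/d, so U_p = 152.0 × 1/0.8013 = 190 cfs.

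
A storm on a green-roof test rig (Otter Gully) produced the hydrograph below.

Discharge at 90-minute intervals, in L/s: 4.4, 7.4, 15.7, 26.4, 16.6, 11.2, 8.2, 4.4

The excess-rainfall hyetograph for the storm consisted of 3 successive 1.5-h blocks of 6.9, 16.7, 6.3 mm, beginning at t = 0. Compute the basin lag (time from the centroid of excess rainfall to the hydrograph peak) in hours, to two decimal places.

Centroid of excess rainfall: t_c = Σ P_i·t̄_i / ΣP_i = 2.2199 h (block centres at 0.75, 2.25, 3.75 h).
Hydrograph peak occurs at t = 4.5 h, so basin lag t_L = 4.5 − 2.2199 = 2.28 h.

t_L ≈ 2.28 h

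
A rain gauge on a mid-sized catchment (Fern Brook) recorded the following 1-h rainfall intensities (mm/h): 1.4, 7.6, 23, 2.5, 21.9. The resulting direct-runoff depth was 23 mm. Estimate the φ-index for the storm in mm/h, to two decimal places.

φ ≈ 10.95 mm/h

Only the 2 blocks with intensity above φ contribute runoff: 23, 21.9 mm/h.
Σ(I−φ)·Δt = d  ⇒  (23+21.9 − 2φ)·1 = 23
φ = (44.90 − 23/1) / 2 = 10.95 mm/h.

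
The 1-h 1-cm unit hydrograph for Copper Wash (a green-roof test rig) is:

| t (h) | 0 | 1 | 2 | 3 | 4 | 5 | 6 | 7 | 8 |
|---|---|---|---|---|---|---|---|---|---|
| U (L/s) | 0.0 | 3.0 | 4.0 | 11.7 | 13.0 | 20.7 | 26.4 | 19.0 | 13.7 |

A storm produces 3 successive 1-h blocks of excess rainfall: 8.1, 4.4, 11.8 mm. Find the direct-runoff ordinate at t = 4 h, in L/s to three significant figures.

Q ≈ 20.4 L/s

By discrete convolution, Q_j = Σ (P_i / 10 mm) · U_{j−i}.
At t = 4 h (j=4): Q = (8.1/10)·13.0 + (4.4/10)·11.7 + (11.8/10)·4.0 = 20.4 L/s.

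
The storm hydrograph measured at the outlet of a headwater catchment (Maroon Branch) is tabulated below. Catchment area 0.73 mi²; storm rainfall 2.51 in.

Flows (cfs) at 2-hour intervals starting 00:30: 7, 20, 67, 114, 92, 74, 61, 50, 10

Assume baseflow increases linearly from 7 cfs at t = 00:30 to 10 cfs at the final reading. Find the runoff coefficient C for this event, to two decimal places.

C ≈ 0.71

ΣQ_DR = 418.5 cfs; V = ΣQ_DR·Δt = 3.013 × 10^6 ft³.
Runoff depth d = V / A = 1.777 in.
C = d / P = 1.777 / 2.51 = 0.71.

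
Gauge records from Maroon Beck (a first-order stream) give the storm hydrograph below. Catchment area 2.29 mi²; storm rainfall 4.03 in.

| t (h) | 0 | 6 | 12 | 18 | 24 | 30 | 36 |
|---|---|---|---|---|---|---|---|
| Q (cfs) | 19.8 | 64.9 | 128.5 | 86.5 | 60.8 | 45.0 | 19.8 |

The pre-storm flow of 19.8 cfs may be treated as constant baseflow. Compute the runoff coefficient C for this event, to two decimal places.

C ≈ 0.29

ΣQ_DR = 286.7 cfs; V = ΣQ_DR·Δt = 6.193 × 10^6 ft³.
Runoff depth d = V / A = 1.164 in.
C = d / P = 1.164 / 4.03 = 0.29.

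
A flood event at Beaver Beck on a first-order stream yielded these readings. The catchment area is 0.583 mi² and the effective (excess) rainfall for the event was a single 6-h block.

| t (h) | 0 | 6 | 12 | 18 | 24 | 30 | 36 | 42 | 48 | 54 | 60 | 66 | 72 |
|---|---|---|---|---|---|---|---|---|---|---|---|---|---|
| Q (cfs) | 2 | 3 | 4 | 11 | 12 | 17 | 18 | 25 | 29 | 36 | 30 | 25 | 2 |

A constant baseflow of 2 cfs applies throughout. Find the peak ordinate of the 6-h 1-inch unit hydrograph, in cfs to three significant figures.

Direct runoff: 0.0, 1.0, 2.0, 9.0, 10.0, 15.0, 16.0, 23.0, 27.0, 34.0, 28.0, 23.0, 0.0 cfs; ΣQ_DR = 188.0 cfs, peak = 34.0 cfs.
Runoff depth d = ΣQ_DR·Δt / A = 188.0 × 21600 / (0.583 mi²) = 2.998 in.
The 1-inch UH is the DRH scaled by (1 in)/d, so U_p = 34.0 × 1/2.998 = 11.3 cfs.

U_p ≈ 11.3 cfs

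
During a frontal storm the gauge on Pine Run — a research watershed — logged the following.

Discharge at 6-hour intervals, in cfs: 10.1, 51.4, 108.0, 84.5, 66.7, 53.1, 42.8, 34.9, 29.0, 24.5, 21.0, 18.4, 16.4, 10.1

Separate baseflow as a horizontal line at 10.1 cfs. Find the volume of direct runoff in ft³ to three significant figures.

V ≈ 9.28 × 10^6 ft³

Direct-runoff ordinates (Q − Q_b): 0.0, 41.3, 97.9, 74.4, 56.6, 43.0, 32.7, 24.8, 18.9, 14.4, 10.9, 8.3, 6.3, 0.0 cfs.
ΣQ_DR = 429.5 cfs.
With Δt = 6 h = 21600 s, V = ΣQ_DR · Δt = 429.5 × 21600 = 9.28 × 10^6 ft³.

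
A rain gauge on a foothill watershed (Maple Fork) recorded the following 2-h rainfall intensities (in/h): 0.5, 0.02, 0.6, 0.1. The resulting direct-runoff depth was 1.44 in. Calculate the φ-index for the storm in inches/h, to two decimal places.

Only the 2 blocks with intensity above φ contribute runoff: 0.5, 0.6 in/h.
Σ(I−φ)·Δt = d  ⇒  (0.5+0.6 − 2φ)·2 = 1.44
φ = (1.100 − 1.44/2) / 2 = 0.19 in/h.

φ ≈ 0.19 in/h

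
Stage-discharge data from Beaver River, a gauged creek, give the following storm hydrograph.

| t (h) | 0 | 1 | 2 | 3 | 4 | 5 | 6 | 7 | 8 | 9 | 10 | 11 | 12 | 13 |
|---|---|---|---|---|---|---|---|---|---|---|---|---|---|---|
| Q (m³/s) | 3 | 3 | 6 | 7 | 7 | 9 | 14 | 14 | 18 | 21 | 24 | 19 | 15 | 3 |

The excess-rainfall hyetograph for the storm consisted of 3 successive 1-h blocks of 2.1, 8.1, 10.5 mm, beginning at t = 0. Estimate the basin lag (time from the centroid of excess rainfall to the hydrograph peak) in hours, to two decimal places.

t_L ≈ 8.09 h

Centroid of excess rainfall: t_c = Σ P_i·t̄_i / ΣP_i = 1.9058 h (block centres at 0.5, 1.5, 2.5 h).
Hydrograph peak occurs at t = 10 h, so basin lag t_L = 10 − 1.9058 = 8.09 h.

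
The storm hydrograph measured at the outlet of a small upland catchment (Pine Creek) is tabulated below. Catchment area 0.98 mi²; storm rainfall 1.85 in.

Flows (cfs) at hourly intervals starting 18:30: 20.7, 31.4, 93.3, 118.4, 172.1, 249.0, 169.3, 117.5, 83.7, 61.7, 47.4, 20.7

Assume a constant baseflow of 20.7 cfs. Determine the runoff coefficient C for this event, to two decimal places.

C ≈ 0.80

ΣQ_DR = 936.8 cfs; V = ΣQ_DR·Δt = 3.372 × 10^6 ft³.
Runoff depth d = V / A = 1.481 in.
C = d / P = 1.481 / 1.85 = 0.80.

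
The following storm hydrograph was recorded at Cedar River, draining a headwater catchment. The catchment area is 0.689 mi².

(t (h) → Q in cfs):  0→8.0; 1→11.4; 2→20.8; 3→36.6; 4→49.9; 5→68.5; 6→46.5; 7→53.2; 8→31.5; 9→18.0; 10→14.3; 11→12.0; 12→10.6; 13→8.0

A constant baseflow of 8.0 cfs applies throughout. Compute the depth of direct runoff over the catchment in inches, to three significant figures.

Direct runoff: 0.0, 3.4, 12.8, 28.6, 41.9, 60.5, 38.5, 45.2, 23.5, 10.0, 6.3, 4.0, 2.6, 0.0 cfs; ΣQ_DR = 277.3 cfs.
V = ΣQ_DR · Δt = 277.3 × 3600 s = 9.983 × 10^5 ft³.
Over A = 0.689 mi², depth = V / A = 0.624 in.

d ≈ 0.624 in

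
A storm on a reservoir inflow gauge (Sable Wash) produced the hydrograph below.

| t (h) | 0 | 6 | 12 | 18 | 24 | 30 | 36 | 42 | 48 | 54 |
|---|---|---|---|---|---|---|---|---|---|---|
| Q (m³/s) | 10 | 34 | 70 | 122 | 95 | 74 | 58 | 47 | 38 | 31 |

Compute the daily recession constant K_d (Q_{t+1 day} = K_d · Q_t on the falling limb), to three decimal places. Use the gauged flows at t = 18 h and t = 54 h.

Between t = 18 h and t = 54 h the flow falls from 122 to 31 m³/s over 6×6 h = 36 h.
Per-interval ratio K = (31/122)^(1/6) = 0.7959; K_d = K^(24/6) = 0.401.

K_d ≈ 0.401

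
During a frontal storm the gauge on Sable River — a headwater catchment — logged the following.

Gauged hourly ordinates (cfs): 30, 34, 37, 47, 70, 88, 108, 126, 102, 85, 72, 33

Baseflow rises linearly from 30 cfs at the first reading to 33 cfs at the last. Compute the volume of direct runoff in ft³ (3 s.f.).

V ≈ 1.63 × 10^6 ft³

Direct-runoff ordinates (Q − Q_b): 0.00, 3.73, 6.45, 16.18, 38.91, 56.64, 76.36, 94.09, 69.82, 52.55, 39.27, 0.00 cfs.
ΣQ_DR = 454.0 cfs.
With Δt = 1 h = 3600 s, V = ΣQ_DR · Δt = 454.0 × 3600 = 1.63 × 10^6 ft³.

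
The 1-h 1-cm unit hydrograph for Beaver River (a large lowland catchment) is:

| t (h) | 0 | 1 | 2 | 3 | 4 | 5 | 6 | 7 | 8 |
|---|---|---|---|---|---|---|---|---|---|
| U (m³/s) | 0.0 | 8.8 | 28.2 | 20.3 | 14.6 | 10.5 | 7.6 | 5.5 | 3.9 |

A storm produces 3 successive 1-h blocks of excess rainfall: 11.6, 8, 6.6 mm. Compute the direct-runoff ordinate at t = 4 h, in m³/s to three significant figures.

By discrete convolution, Q_j = Σ (P_i / 10 mm) · U_{j−i}.
At t = 4 h (j=4): Q = (11.6/10)·14.6 + (8/10)·20.3 + (6.6/10)·28.2 = 51.8 m³/s.

Q ≈ 51.8 m³/s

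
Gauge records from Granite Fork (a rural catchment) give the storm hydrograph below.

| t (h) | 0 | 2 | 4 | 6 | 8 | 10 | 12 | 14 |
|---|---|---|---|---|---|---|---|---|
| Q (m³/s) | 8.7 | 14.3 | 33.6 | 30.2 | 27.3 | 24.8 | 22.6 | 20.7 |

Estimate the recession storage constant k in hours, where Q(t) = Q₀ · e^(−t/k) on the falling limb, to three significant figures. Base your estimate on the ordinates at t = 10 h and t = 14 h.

On the falling limb, Q drops from 24.8 to 20.7 m³/s between t = 10 h and t = 14 h (Δt = 4 h).
k = −Δt / ln(Q₂/Q₁) = −4 / ln(20.7/24.8) = 22.1 h.

k ≈ 22.1 h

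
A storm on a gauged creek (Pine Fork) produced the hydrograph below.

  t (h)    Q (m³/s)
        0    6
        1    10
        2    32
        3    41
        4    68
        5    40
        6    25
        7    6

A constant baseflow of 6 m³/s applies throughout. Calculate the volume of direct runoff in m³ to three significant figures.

V ≈ 6.48 × 10^5 m³

Direct-runoff ordinates (Q − Q_b): 0.0, 4.0, 26.0, 35.0, 62.0, 34.0, 19.0, 0.0 m³/s.
ΣQ_DR = 180.0 m³/s.
With Δt = 1 h = 3600 s, V = ΣQ_DR · Δt = 180.0 × 3600 = 6.48 × 10^5 m³.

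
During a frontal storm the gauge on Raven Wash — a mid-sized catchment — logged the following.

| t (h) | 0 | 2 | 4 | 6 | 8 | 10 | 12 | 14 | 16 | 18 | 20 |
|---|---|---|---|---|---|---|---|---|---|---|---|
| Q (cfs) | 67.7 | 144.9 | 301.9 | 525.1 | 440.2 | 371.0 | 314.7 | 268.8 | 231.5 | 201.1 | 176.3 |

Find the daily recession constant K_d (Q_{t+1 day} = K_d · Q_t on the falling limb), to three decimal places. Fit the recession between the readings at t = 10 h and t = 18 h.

Between t = 10 h and t = 18 h the flow falls from 371.0 to 201.1 cfs over 4×2 h = 8 h.
Per-interval ratio K = (201.1/371.0)^(1/4) = 0.8580; K_d = K^(24/2) = 0.159.

K_d ≈ 0.159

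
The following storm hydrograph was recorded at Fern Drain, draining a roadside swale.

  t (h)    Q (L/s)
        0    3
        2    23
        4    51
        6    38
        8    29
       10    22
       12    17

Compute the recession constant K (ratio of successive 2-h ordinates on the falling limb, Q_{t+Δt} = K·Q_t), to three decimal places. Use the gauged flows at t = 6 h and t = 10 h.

K ≈ 0.761

Using the recession-limb readings at t = 6 h and t = 10 h: Q falls from 38 to 22 L/s over 2 intervals.
K = (Q₂/Q₁)^(1/2) = (22/38)^(1/2) = 0.761.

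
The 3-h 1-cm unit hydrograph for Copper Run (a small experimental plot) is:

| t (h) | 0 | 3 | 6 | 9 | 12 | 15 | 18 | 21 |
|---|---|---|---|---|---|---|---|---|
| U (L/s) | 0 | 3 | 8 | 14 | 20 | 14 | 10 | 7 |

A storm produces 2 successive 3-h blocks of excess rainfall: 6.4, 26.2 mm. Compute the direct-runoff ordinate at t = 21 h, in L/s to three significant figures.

Q ≈ 30.7 L/s

By discrete convolution, Q_j = Σ (P_i / 10 mm) · U_{j−i}.
At t = 21 h (j=7): Q = (6.4/10)·7 + (26.2/10)·10 = 30.7 L/s.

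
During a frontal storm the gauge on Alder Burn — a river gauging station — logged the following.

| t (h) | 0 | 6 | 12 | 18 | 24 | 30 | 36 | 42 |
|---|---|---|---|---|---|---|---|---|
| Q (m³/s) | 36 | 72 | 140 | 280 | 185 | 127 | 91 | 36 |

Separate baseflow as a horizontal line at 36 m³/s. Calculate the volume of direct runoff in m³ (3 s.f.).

V ≈ 1.47 × 10^7 m³

Direct-runoff ordinates (Q − Q_b): 0.0, 36.0, 104.0, 244.0, 149.0, 91.0, 55.0, 0.0 m³/s.
ΣQ_DR = 679.0 m³/s.
With Δt = 6 h = 21600 s, V = ΣQ_DR · Δt = 679.0 × 21600 = 1.47 × 10^7 m³.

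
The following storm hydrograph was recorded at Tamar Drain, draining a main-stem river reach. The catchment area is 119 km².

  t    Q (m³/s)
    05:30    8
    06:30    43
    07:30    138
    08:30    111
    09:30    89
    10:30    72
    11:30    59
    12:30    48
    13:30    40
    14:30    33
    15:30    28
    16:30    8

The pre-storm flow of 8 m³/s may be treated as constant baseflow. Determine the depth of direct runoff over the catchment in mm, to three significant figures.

d ≈ 17.6 mm

Direct runoff: 0.0, 35.0, 130.0, 103.0, 81.0, 64.0, 51.0, 40.0, 32.0, 25.0, 20.0, 0.0 m³/s; ΣQ_DR = 581.0 m³/s.
V = ΣQ_DR · Δt = 581.0 × 3600 s = 2.092 × 10^6 m³.
Over A = 119 km², depth = V / A = 17.6 mm.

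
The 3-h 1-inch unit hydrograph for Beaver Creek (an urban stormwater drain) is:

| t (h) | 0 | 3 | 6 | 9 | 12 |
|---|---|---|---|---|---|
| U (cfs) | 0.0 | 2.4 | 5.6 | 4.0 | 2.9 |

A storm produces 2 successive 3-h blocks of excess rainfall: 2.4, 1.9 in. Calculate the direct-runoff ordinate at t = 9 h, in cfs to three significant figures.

Q ≈ 20.2 cfs

By discrete convolution, Q_j = Σ (P_i / 1 in) · U_{j−i}.
At t = 9 h (j=3): Q = (2.4/1)·4.0 + (1.9/1)·5.6 = 20.2 cfs.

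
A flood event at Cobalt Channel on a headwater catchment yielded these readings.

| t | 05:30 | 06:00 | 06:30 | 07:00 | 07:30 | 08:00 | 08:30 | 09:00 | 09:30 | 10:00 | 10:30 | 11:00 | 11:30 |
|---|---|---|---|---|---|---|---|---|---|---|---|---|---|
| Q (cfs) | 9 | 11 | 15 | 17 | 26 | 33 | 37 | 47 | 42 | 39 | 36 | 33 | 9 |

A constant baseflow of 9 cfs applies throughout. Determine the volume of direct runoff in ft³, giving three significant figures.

Direct-runoff ordinates (Q − Q_b): 0.0, 2.0, 6.0, 8.0, 17.0, 24.0, 28.0, 38.0, 33.0, 30.0, 27.0, 24.0, 0.0 cfs.
ΣQ_DR = 237.0 cfs.
With Δt = 0.5 h = 1800 s, V = ΣQ_DR · Δt = 237.0 × 1800 = 4.27 × 10^5 ft³.

V ≈ 4.27 × 10^5 ft³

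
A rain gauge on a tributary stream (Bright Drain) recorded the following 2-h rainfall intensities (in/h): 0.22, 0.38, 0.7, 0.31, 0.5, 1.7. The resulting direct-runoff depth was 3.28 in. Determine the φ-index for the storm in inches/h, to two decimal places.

Only the 3 blocks with intensity above φ contribute runoff: 0.7, 0.5, 1.7 in/h.
Σ(I−φ)·Δt = d  ⇒  (0.7+0.5+1.7 − 3φ)·2 = 3.28
φ = (2.900 − 3.28/2) / 3 = 0.42 in/h.

φ ≈ 0.42 in/h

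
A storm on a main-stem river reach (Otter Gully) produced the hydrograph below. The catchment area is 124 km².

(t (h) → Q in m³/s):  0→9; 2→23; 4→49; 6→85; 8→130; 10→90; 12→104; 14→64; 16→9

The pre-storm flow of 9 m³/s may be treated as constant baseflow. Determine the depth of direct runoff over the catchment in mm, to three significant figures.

d ≈ 28.0 mm

Direct runoff: 0.0, 14.0, 40.0, 76.0, 121.0, 81.0, 95.0, 55.0, 0.0 m³/s; ΣQ_DR = 482.0 m³/s.
V = ΣQ_DR · Δt = 482.0 × 7200 s = 3.470 × 10^6 m³.
Over A = 124 km², depth = V / A = 28.0 mm.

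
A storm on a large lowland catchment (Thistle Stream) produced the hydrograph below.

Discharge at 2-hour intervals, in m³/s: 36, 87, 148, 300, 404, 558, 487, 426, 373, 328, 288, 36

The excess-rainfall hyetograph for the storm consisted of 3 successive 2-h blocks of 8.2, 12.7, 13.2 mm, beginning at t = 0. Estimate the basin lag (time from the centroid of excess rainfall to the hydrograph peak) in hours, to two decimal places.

t_L ≈ 6.71 h

Centroid of excess rainfall: t_c = Σ P_i·t̄_i / ΣP_i = 3.2933 h (block centres at 1, 3, 5 h).
Hydrograph peak occurs at t = 10 h, so basin lag t_L = 10 − 3.2933 = 6.71 h.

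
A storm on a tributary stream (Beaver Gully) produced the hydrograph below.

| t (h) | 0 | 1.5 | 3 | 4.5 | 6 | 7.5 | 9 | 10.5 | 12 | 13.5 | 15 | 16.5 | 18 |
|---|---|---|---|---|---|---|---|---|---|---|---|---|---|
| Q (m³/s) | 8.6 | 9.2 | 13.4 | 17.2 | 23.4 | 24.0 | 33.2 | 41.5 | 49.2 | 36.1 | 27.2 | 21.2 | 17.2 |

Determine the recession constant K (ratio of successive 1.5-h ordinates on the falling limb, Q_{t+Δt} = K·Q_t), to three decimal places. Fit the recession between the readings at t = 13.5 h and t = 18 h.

K ≈ 0.781

Using the recession-limb readings at t = 13.5 h and t = 18 h: Q falls from 36.1 to 17.2 m³/s over 3 intervals.
K = (Q₂/Q₁)^(1/3) = (17.2/36.1)^(1/3) = 0.781.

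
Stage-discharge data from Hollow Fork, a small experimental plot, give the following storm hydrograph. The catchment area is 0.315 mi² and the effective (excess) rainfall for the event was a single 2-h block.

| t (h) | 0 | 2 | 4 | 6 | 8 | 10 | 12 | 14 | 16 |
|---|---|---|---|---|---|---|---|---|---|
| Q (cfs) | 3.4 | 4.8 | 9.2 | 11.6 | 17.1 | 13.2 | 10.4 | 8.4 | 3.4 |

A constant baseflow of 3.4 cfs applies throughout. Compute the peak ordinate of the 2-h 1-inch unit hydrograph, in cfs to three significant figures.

Direct runoff: 0.0, 1.4, 5.8, 8.2, 13.7, 9.8, 7.0, 5.0, 0.0 cfs; ΣQ_DR = 50.90 cfs, peak = 13.7 cfs.
Runoff depth d = ΣQ_DR·Δt / A = 50.90 × 7200 / (0.315 mi²) = 0.5008 in.
The 1-inch UH is the DRH scaled by (1 in)/d, so U_p = 13.7 × 1/0.5008 = 27.4 cfs.

U_p ≈ 27.4 cfs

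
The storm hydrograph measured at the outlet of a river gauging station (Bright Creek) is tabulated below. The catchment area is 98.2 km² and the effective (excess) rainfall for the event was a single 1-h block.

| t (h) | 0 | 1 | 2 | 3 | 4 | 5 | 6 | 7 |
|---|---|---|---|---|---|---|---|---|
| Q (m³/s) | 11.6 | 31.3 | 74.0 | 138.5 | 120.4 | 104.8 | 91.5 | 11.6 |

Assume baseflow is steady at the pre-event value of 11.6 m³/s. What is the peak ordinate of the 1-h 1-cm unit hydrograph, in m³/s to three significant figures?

U_p ≈ 70.5 m³/s

Direct runoff: 0.0, 19.7, 62.4, 126.9, 108.8, 93.2, 79.9, 0.0 m³/s; ΣQ_DR = 490.9 m³/s, peak = 126.9 m³/s.
Runoff depth d = ΣQ_DR·Δt / A = 490.9 × 3600 / (98.2 km²) = 18.00 mm.
The 1-cm UH is the DRH scaled by (10 mm)/d, so U_p = 126.9 × 10/18.00 = 70.5 m³/s.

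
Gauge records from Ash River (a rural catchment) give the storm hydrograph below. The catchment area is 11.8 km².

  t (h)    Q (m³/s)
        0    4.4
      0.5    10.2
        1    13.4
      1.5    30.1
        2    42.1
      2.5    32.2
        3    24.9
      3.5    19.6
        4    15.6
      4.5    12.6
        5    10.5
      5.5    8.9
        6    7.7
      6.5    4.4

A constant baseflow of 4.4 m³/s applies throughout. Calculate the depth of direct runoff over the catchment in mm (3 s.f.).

Direct runoff: 0.0, 5.8, 9.0, 25.7, 37.7, 27.8, 20.5, 15.2, 11.2, 8.2, 6.1, 4.5, 3.3, 0.0 m³/s; ΣQ_DR = 175.0 m³/s.
V = ΣQ_DR · Δt = 175.0 × 1800 s = 3.150 × 10^5 m³.
Over A = 11.8 km², depth = V / A = 26.7 mm.

d ≈ 26.7 mm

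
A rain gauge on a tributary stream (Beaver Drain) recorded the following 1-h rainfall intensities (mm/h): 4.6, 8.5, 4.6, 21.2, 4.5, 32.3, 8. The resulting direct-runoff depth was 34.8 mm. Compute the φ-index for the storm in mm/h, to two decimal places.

Only the 2 blocks with intensity above φ contribute runoff: 21.2, 32.3 mm/h.
Σ(I−φ)·Δt = d  ⇒  (21.2+32.3 − 2φ)·1 = 34.8
φ = (53.50 − 34.8/1) / 2 = 9.35 mm/h.

φ ≈ 9.35 mm/h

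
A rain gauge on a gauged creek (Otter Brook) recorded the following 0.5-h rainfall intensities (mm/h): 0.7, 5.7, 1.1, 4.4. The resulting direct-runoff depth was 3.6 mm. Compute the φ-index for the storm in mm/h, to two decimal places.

φ ≈ 1.45 mm/h

Only the 2 blocks with intensity above φ contribute runoff: 5.7, 4.4 mm/h.
Σ(I−φ)·Δt = d  ⇒  (5.7+4.4 − 2φ)·0.5 = 3.6
φ = (10.10 − 3.6/0.5) / 2 = 1.45 mm/h.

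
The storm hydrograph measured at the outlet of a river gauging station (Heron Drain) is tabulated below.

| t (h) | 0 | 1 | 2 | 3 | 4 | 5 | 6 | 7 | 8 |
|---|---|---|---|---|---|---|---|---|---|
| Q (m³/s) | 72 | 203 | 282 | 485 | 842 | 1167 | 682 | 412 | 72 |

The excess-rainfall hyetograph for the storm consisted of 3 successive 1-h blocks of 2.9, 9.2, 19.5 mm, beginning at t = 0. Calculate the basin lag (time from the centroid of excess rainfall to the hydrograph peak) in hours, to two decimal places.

Centroid of excess rainfall: t_c = Σ P_i·t̄_i / ΣP_i = 2.0253 h (block centres at 0.5, 1.5, 2.5 h).
Hydrograph peak occurs at t = 5 h, so basin lag t_L = 5 − 2.0253 = 2.97 h.

t_L ≈ 2.97 h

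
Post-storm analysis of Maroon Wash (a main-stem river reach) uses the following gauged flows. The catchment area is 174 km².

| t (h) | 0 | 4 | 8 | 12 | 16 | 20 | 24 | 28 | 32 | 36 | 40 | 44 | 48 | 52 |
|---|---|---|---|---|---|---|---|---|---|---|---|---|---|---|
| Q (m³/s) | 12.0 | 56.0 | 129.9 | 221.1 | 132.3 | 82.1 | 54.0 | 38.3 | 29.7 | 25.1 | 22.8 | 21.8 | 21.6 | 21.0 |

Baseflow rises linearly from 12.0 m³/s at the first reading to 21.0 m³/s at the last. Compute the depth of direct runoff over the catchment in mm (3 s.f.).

d ≈ 52.7 mm

Direct runoff: 0.00, 43.31, 116.52, 207.02, 117.53, 66.64, 37.85, 21.45, 12.16, 6.87, 3.88, 2.18, 1.29, 0.00 m³/s; ΣQ_DR = 636.7 m³/s.
V = ΣQ_DR · Δt = 636.7 × 14400 s = 9.168 × 10^6 m³.
Over A = 174 km², depth = V / A = 52.7 mm.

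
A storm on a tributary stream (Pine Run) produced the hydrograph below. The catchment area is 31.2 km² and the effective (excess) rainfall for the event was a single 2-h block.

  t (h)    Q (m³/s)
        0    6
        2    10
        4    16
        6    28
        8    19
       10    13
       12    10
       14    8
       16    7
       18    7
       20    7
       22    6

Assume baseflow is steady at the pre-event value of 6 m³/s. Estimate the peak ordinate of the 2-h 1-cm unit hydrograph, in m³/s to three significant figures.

U_p ≈ 14.7 m³/s

Direct runoff: 0.0, 4.0, 10.0, 22.0, 13.0, 7.0, 4.0, 2.0, 1.0, 1.0, 1.0, 0.0 m³/s; ΣQ_DR = 65.00 m³/s, peak = 22.0 m³/s.
Runoff depth d = ΣQ_DR·Δt / A = 65.00 × 7200 / (31.2 km²) = 15.00 mm.
The 1-cm UH is the DRH scaled by (10 mm)/d, so U_p = 22.0 × 10/15.00 = 14.7 m³/s.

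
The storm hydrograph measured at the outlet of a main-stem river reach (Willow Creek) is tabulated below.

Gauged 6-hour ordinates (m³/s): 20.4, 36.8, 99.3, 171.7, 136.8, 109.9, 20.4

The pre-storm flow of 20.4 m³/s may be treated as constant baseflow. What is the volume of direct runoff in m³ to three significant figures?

V ≈ 9.77 × 10^6 m³

Direct-runoff ordinates (Q − Q_b): 0.0, 16.4, 78.9, 151.3, 116.4, 89.5, 0.0 m³/s.
ΣQ_DR = 452.5 m³/s.
With Δt = 6 h = 21600 s, V = ΣQ_DR · Δt = 452.5 × 21600 = 9.77 × 10^6 m³.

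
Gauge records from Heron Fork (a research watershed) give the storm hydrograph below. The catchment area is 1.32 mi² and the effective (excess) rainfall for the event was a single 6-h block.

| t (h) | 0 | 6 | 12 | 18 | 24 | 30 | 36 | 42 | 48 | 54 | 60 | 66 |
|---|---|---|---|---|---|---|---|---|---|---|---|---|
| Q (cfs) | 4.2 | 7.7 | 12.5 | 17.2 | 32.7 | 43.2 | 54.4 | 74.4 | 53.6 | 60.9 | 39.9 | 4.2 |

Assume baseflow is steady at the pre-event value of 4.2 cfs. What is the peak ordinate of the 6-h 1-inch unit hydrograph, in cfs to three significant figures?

U_p ≈ 28.1 cfs

Direct runoff: 0.0, 3.5, 8.3, 13.0, 28.5, 39.0, 50.2, 70.2, 49.4, 56.7, 35.7, 0.0 cfs; ΣQ_DR = 354.5 cfs, peak = 70.2 cfs.
Runoff depth d = ΣQ_DR·Δt / A = 354.5 × 21600 / (1.32 mi²) = 2.497 in.
The 1-inch UH is the DRH scaled by (1 in)/d, so U_p = 70.2 × 1/2.497 = 28.1 cfs.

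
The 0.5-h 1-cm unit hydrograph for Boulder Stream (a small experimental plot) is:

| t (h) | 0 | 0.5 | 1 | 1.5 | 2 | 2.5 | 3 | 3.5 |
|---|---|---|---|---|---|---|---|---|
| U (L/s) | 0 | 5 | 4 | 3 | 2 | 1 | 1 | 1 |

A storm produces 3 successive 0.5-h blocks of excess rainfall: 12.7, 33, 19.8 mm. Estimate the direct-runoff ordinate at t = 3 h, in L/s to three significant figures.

Q ≈ 8.53 L/s

By discrete convolution, Q_j = Σ (P_i / 10 mm) · U_{j−i}.
At t = 3 h (j=6): Q = (12.7/10)·1 + (33/10)·1 + (19.8/10)·2 = 8.53 L/s.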